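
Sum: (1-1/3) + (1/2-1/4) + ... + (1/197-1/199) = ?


Telescoping with gap 2: two head and two tail terms survive.
= (1 + 1/2) - (1/198 + 1/199)
= 3/2 - 1/198 - 1/199 = 29353/19701

Sum = 29353/19701


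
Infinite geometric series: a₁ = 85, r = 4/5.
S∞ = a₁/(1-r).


S∞ = a₁/(1-r) = 85/(1 - 4/5)
= 85/(1/5)
= 425

S∞ = 425


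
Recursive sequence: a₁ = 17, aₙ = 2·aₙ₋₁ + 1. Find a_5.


Computing step by step:
a_1 = 17
a_2 = 35
a_3 = 71
a_4 = 143
a_5 = 287


a_5 = 287


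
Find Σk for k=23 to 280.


Σₖ₌23^280 k = Σₖ₌₁^280 k − Σₖ₌₁^22 k
= 280·281/2 − 22·23/2
= 39340 − 253 = 39087

Σk = 39087


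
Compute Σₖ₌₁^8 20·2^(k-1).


Sₙ = 20×(2^8 - 1)/(2 - 1)
= 20×(256 - 1)/1
= 20×255/1
= 5100

S_8 = 5100


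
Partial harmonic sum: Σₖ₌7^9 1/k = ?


Σₖ₌7^9 1/k = 1/7 + 1/8 + 1/9
= 191/504
≈ 0.379

Sum = 191/504 ≈ 0.379


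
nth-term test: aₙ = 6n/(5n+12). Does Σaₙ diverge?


lim(n→∞) 6n/(5n+12) = 6/5 = 6/5  (divide numerator and denominator by n)
lim aₙ = 6/5 ≠ 0 → series DIVERGES

Diverges (lim aₙ = 6/5 ≠ 0)


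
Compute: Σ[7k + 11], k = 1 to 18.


Σ(7k+11) = 7·Σk + 11·n
= 7·171 + 11·18
= 1197 + 198 = 1395

Σ = 1395


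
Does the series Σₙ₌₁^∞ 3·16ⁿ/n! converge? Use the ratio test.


aₙ = 3·16^n/n!
a_{n+1}/aₙ = 16^(n+1)/(n+1)! × n!/16^n  (constant 3 cancels)
= 16/(n+1)
L = lim(n→∞) 16/(n+1) = 0
L < 1 → series CONVERGES

Converges (ratio test: L = 0 < 1)


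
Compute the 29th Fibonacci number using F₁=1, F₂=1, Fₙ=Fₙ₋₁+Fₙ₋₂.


Fibonacci sequence: 1, 1, 2, 3, 5, 8, 13, 21, 34, 55, 89, ...
F(29) = 514229

F(29) = 514229


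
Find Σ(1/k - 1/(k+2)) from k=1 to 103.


Telescoping with gap 2: two head and two tail terms survive.
= (1 + 1/2) - (1/104 + 1/105)
= 3/2 - 1/104 - 1/105 = 16171/10920

Sum = 16171/10920


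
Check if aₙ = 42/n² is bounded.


a₁ = 42, a₂ = 42/4, a₃ = 42/9, ...
0 < aₙ ≤ 42 for all n ≥ 1
The sequence IS bounded

Bounded (0 < aₙ ≤ 42)


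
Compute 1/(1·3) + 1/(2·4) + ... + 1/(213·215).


1/(k(k+2)) = (1/2)·(1/k - 1/(k+2)) (partial fractions)
Telescoping: Σ = (1/2)·(1 + 1/2 - 1/214 - 1/215) = 34293/46010

Sum = 34293/46010


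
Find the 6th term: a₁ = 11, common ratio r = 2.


aₙ = a₁·r^(n-1)
= 11×2^5
= 11×32
= 352

a_6 = 352


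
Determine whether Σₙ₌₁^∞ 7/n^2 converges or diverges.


p-series test: Σ c/n^p converges if p > 1, diverges if p ≤ 1 (constant c > 0 doesn't affect convergence).
p = 2
2 > 1 → CONVERGES

Converges (p = 2 > 1)


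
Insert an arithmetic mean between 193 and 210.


AM = (193 + 210)/2 = 403/2 = 201.5

AM = 201.5


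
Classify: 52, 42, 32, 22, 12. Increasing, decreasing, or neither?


Differences: -10, -10, -10, -10
All differences < 0 → strictly DECREASING

Monotonically decreasing


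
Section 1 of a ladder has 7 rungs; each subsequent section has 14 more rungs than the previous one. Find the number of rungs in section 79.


aₙ = a₁ + (n-1)d
= 7 + (79-1)×14
= 7 + 1092
= 1099

a_79 = 1099


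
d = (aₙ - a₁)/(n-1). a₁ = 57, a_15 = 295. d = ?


d = (aₙ - a₁)/(n-1)
= (295 - 57)/(15-1)
= 238/14 = 17

d = 17


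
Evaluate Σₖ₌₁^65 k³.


n(n+1)/2 = 65×66/2 = 2145
Σk³ = 2145² = 4601025

Σk³ = 4601025


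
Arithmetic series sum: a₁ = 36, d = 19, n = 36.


aₙ = 36 + (36-1)×19 = 701
Sₙ = n(a₁+aₙ)/2 = 36×(36+701)/2
= 36×737/2 = 13266

S_36 = 13266


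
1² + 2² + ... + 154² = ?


n = 154
n(n+1)(2n+1)/6 = 154×155×309/6
= 7375830/6 = 1229305

Σk² = 1229305


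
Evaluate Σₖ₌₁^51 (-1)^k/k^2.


S = -1 + 1/4 - 1/9 + 1/16 - 1/25 + 1/36 - 1/49 + 1/64 ± ...
= -0.8227
(Full series converges to -π²/12 ≈ -0.8225)

S_51 = -0.8227


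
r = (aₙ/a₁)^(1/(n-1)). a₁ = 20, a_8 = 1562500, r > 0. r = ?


r^(n-1) = aₙ/a₁
r^7 = 1562500/20 = 78125
r = 78125^(1/7)
= 5

r = 5


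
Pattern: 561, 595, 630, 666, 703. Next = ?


Pattern: triangular numbers: n(n+1)/2
Terms: 561, 595, 630, 666, 703
Next term = 741

Next term = 741


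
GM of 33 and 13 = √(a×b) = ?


GM = √(33×13) = √429 = 20.7123

GM = 20.7123


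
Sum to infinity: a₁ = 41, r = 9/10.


S∞ = a₁/(1-r) = 41/(1 - 9/10)
= 41/(1/10)
= 410

S∞ = 410


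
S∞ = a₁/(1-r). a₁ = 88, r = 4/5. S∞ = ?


S∞ = a₁/(1-r) = 88/(1 - 4/5)
= 88/(1/5)
= 440

S∞ = 440


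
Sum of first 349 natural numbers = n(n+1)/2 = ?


n(n+1)/2 = 349×350/2 = 122150/2 = 61075

Σk = 61075


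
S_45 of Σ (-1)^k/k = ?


S = -1 + 1/2 - 1/3 + 1/4 - 1/5 + 1/6 - 1/7 + 1/8 ± ...
= -0.7041
(Full series converges to -ln(2) ≈ -0.6931)

S_45 = -0.7041


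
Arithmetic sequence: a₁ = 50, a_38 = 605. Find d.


d = (aₙ - a₁)/(n-1)
= (605 - 50)/(38-1)
= 555/37 = 15

d = 15


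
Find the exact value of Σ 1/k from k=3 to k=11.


Σₖ₌3^11 1/k = 1/3 + 1/4 + 1/5 + 1/6 + 1/7 + 1/8 + 1/9 + 1/10 + 1/11
= 42131/27720
≈ 1.5199

Sum = 42131/27720 ≈ 1.5199


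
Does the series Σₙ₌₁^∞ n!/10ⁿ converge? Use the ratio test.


aₙ = n!/10^n
a_{n+1}/aₙ = (n+1)!/10^(n+1) × 10^n/n!
= (n+1)/10
L = lim(n→∞) (n+1)/10 = ∞
L > 1 → series DIVERGES

Diverges (ratio test: L = ∞ > 1)


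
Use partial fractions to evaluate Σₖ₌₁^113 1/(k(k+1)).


1/(k(k+1)) = 1/k - 1/(k+1) (partial fractions)
Telescoping: Σ = 1 - 1/114 = 113/114

Sum = 113/114


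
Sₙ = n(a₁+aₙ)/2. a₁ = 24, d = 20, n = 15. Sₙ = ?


aₙ = 24 + (15-1)×20 = 304
Sₙ = n(a₁+aₙ)/2 = 15×(24+304)/2
= 15×328/2 = 2460

S_15 = 2460


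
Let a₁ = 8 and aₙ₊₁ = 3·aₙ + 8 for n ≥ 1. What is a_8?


Computing step by step:
a_1 = 8
a_2 = 32
a_3 = 104
a_4 = 320
a_5 = 968
a_6 = 2912
a_7 = 8744
a_8 = 26240


a_8 = 26240


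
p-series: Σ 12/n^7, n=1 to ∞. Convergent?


p-series test: Σ c/n^p converges if p > 1, diverges if p ≤ 1 (constant c > 0 doesn't affect convergence).
p = 7
7 > 1 → CONVERGES

Converges (p = 7 > 1)


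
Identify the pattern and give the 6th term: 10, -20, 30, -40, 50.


Pattern: alternating sign, magnitude arithmetic (d=10)
Terms: 10, -20, 30, -40, 50
Next term = -60

Next term = -60


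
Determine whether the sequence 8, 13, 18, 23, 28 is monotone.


Differences: 5, 5, 5, 5
All differences > 0 → strictly INCREASING

Monotonically increasing


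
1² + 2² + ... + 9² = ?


n = 9
n(n+1)(2n+1)/6 = 9×10×19/6
= 1710/6 = 285

Σk² = 285


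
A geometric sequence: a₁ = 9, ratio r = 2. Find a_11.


aₙ = a₁·r^(n-1)
= 9×2^10
= 9×1024
= 9216

a_11 = 9216


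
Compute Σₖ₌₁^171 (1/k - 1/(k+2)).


Telescoping with gap 2: two head and two tail terms survive.
= (1 + 1/2) - (1/172 + 1/173)
= 3/2 - 1/172 - 1/173 = 44289/29756

Sum = 44289/29756


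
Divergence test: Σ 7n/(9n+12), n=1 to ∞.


lim(n→∞) 7n/(9n+12) = 7/9 = 7/9  (divide numerator and denominator by n)
lim aₙ = 7/9 ≠ 0 → series DIVERGES

Diverges (lim aₙ = 7/9 ≠ 0)


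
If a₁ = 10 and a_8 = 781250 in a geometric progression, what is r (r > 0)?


r^(n-1) = aₙ/a₁
r^7 = 781250/10 = 78125
r = 78125^(1/7)
= 5

r = 5


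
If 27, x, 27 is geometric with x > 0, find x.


GM = √(27×27) = √729 = 27

GM = 27


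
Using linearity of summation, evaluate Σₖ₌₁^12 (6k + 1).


Σ(6k+1) = 6·Σk + 1·n
= 6·78 + 1·12
= 468 + 12 = 480

Σ = 480


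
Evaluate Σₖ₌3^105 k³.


Σₖ₌3^105 k³ = [105·106/2]² − [2·3/2]²
= 30969225 − 9 = 30969216

Σk³ = 30969216


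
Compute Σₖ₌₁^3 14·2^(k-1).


Sₙ = 14×(2^3 - 1)/(2 - 1)
= 14×(8 - 1)/1
= 14×7/1
= 98

S_3 = 98


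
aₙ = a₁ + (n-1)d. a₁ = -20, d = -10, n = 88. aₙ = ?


aₙ = a₁ + (n-1)d
= -20 + (88-1)×-10
= -20 - 870
= -890

a_88 = -890


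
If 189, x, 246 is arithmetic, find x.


AM = (189 + 246)/2 = 435/2 = 217.5

AM = 217.5


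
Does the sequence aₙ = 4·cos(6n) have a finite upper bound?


For all n, -1 ≤ cos(6n) ≤ 1, so -4 ≤ 4·cos(6n) ≤ 4
Lower bound: -4, Upper bound: 4
The sequence IS bounded

Bounded (-4 ≤ aₙ ≤ 4)


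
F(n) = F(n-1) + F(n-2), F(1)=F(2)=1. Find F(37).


Fibonacci sequence: 1, 1, 2, 3, 5, 8, 13, 21, 34, 55, 89, ...
F(37) = 24157817

F(37) = 24157817


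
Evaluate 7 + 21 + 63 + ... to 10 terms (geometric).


Sₙ = 7×(3^10 - 1)/(3 - 1)
= 7×(59049 - 1)/2
= 7×59048/2
= 206668

S_10 = 206668


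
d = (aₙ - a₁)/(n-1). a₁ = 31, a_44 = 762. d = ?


d = (aₙ - a₁)/(n-1)
= (762 - 31)/(44-1)
= 731/43 = 17

d = 17


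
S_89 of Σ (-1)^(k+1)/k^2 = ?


S = 1 - 1/4 + 1/9 - 1/16 + 1/25 - 1/36 + 1/49 - 1/64 ± ...
= 0.8225
(Full series converges to +π²/12 ≈ +0.8225)

S_89 = 0.8225


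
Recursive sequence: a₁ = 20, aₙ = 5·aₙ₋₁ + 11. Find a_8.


Computing step by step:
a_1 = 20
a_2 = 111
a_3 = 566
a_4 = 2841
a_5 = 14216
a_6 = 71091
a_7 = 355466
a_8 = 1777341


a_8 = 1777341


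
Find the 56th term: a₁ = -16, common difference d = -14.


aₙ = a₁ + (n-1)d
= -16 + (56-1)×-14
= -16 - 770
= -786

a_56 = -786


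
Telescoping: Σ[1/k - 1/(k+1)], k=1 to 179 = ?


Telescoping: adjacent terms cancel.
= 1/1 - 1/180
= 1 - 1/180 = 179/180

Sum = 179/180


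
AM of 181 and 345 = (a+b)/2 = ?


AM = (181 + 345)/2 = 526/2 = 263

AM = 263


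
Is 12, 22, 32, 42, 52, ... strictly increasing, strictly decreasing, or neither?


Differences: 10, 10, 10, 10
All differences > 0 → strictly INCREASING

Monotonically increasing


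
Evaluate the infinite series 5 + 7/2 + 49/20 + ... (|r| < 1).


S∞ = a₁/(1-r) = 5/(1 - 7/10)
= 5/(3/10)
= 50/3

S∞ = 50/3


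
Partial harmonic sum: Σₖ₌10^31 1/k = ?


Σₖ₌10^31 1/k = 1/10 + 1/11 + 1/12 + ... + 1/31
= 86517723849247/72201776446800
≈ 1.1983

Sum = 86517723849247/72201776446800 ≈ 1.1983


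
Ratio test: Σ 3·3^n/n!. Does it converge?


aₙ = 3·3^n/n!
a_{n+1}/aₙ = 3^(n+1)/(n+1)! × n!/3^n  (constant 3 cancels)
= 3/(n+1)
L = lim(n→∞) 3/(n+1) = 0
L < 1 → series CONVERGES

Converges (ratio test: L = 0 < 1)


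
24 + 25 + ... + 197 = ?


Σₖ₌24^197 k = Σₖ₌₁^197 k − Σₖ₌₁^23 k
= 197·198/2 − 23·24/2
= 19503 − 276 = 19227

Σk = 19227


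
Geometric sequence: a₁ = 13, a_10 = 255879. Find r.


r^(n-1) = aₙ/a₁
r^9 = 255879/13 = 19683
r = 19683^(1/9)
= 3

r = 3


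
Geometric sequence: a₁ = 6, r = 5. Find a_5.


aₙ = a₁·r^(n-1)
= 6×5^4
= 6×625
= 3750

a_5 = 3750


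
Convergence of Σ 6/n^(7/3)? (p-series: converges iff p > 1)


p-series test: Σ c/n^p converges if p > 1, diverges if p ≤ 1 (constant c > 0 doesn't affect convergence).
p = 7/3
7/3 > 1 → CONVERGES

Converges (p = 7/3 > 1)


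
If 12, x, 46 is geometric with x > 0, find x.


GM = √(12×46) = √552 = 23.4947

GM = 23.4947


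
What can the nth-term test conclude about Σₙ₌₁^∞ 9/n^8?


lim(n→∞) 9/n^8 = 0
lim aₙ = 0 → nth-term test is INCONCLUSIVE
(Need other tests; this is actually a convergent p-series with p=8 > 1)

Inconclusive (lim aₙ = 0; need another test)


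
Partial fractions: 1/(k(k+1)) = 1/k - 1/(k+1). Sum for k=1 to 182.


1/(k(k+1)) = 1/k - 1/(k+1) (partial fractions)
Telescoping: Σ = 1 - 1/183 = 182/183

Sum = 182/183


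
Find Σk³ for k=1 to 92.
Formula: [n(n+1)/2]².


n(n+1)/2 = 92×93/2 = 4278
Σk³ = 4278² = 18301284

Σk³ = 18301284


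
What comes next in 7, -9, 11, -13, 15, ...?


Pattern: alternating sign, magnitude arithmetic (d=2)
Terms: 7, -9, 11, -13, 15
Next term = -17

Next term = -17


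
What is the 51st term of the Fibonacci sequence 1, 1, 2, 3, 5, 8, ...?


Fibonacci sequence: 1, 1, 2, 3, 5, 8, 13, 21, 34, 55, 89, ...
F(51) = 20365011074

F(51) = 20365011074


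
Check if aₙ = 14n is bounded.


aₙ = 14n → as n→∞, aₙ→∞
No finite upper bound exists
The sequence is UNBOUNDED

Unbounded (aₙ → ∞ as n → ∞)


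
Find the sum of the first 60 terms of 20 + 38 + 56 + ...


aₙ = 20 + (60-1)×18 = 1082
Sₙ = n(a₁+aₙ)/2 = 60×(20+1082)/2
= 60×1102/2 = 33060

S_60 = 33060


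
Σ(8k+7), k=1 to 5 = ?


Σ(8k+7) = 8·Σk + 7·n
= 8·15 + 7·5
= 120 + 35 = 155

Σ = 155


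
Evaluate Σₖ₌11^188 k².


Σₖ₌11^188 k² = Σₖ₌₁^188 k² − Σₖ₌₁^10 k²
= 188·189·377/6 − 10·11·21/6
= 2232594 − 385 = 2232209

Σk² = 2232209


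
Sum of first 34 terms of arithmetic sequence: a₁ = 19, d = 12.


aₙ = 19 + (34-1)×12 = 415
Sₙ = n(a₁+aₙ)/2 = 34×(19+415)/2
= 34×434/2 = 7378

S_34 = 7378


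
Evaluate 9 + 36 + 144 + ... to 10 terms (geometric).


Sₙ = 9×(4^10 - 1)/(4 - 1)
= 9×(1048576 - 1)/3
= 9×1048575/3
= 3145725

S_10 = 3145725


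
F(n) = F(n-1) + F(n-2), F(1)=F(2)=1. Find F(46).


Fibonacci sequence: 1, 1, 2, 3, 5, 8, 13, 21, 34, 55, 89, ...
F(46) = 1836311903

F(46) = 1836311903


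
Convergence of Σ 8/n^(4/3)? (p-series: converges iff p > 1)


p-series test: Σ c/n^p converges if p > 1, diverges if p ≤ 1 (constant c > 0 doesn't affect convergence).
p = 4/3
4/3 > 1 → CONVERGES

Converges (p = 4/3 > 1)


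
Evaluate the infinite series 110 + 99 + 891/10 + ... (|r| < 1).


S∞ = a₁/(1-r) = 110/(1 - 9/10)
= 110/(1/10)
= 1100

S∞ = 1100


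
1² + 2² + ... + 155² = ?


n = 155
n(n+1)(2n+1)/6 = 155×156×311/6
= 7519980/6 = 1253330

Σk² = 1253330


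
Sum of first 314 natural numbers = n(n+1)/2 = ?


n(n+1)/2 = 314×315/2 = 98910/2 = 49455

Σk = 49455


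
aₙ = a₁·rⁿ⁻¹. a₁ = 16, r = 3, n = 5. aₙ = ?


aₙ = a₁·r^(n-1)
= 16×3^4
= 16×81
= 1296

a_5 = 1296


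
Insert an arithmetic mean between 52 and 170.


AM = (52 + 170)/2 = 222/2 = 111

AM = 111


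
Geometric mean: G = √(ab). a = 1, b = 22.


GM = √(1×22) = √22 = 4.6904

GM = 4.6904


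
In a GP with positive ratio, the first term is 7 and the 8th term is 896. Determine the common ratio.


r^(n-1) = aₙ/a₁
r^7 = 896/7 = 128
r = 128^(1/7)
= 2

r = 2


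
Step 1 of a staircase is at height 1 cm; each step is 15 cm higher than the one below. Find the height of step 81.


aₙ = a₁ + (n-1)d
= 1 + (81-1)×15
= 1 + 1200
= 1201

a_81 = 1201


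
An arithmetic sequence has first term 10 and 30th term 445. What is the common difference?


d = (aₙ - a₁)/(n-1)
= (445 - 10)/(30-1)
= 435/29 = 15

d = 15


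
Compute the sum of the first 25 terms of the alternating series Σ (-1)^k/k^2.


S = -1 + 1/4 - 1/9 + 1/16 - 1/25 + 1/36 - 1/49 + 1/64 ± ...
= -0.8232
(Full series converges to -π²/12 ≈ -0.8225)

S_25 = -0.8232


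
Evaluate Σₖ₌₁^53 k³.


n(n+1)/2 = 53×54/2 = 1431
Σk³ = 1431² = 2047761

Σk³ = 2047761


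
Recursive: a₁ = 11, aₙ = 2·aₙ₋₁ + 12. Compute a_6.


Computing step by step:
a_1 = 11
a_2 = 34
a_3 = 80
a_4 = 172
a_5 = 356
a_6 = 724


a_6 = 724


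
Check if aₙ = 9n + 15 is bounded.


aₙ = 9n + 15 → as n→∞, aₙ→∞
No finite upper bound exists
The sequence is UNBOUNDED

Unbounded (aₙ → ∞ as n → ∞)


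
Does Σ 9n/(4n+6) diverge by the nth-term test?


lim(n→∞) 9n/(4n+6) = 9/4 = 9/4  (divide numerator and denominator by n)
lim aₙ = 9/4 ≠ 0 → series DIVERGES

Diverges (lim aₙ = 9/4 ≠ 0)


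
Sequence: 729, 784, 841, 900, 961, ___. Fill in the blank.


Pattern: perfect squares: n²
Terms: 729, 784, 841, 900, 961
Next term = 1024

Next term = 1024


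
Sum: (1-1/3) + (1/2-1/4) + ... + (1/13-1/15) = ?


Telescoping with gap 2: two head and two tail terms survive.
= (1 + 1/2) - (1/14 + 1/15)
= 3/2 - 1/14 - 1/15 = 143/105

Sum = 143/105


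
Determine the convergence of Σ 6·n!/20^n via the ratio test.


aₙ = 6·n!/20^n
a_{n+1}/aₙ = (n+1)!/20^(n+1) × 20^n/n!  (constant 6 cancels)
= (n+1)/20
L = lim(n→∞) (n+1)/20 = ∞
L > 1 → series DIVERGES

Diverges (ratio test: L = ∞ > 1)


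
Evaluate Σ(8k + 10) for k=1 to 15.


Σ(8k+10) = 8·Σk + 10·n
= 8·120 + 10·15
= 960 + 150 = 1110

Σ = 1110


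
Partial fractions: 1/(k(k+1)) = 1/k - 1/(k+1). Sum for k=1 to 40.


1/(k(k+1)) = 1/k - 1/(k+1) (partial fractions)
Telescoping: Σ = 1 - 1/41 = 40/41

Sum = 40/41


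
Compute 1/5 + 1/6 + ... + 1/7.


Σₖ₌5^7 1/k = 1/5 + 1/6 + 1/7
= 107/210
≈ 0.5095

Sum = 107/210 ≈ 0.5095


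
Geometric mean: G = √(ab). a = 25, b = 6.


GM = √(25×6) = √150 = 12.2474

GM = 12.2474


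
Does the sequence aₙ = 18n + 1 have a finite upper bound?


aₙ = 18n + 1 → as n→∞, aₙ→∞
No finite upper bound exists
The sequence is UNBOUNDED

Unbounded (aₙ → ∞ as n → ∞)


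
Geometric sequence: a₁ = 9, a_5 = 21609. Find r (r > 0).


r^(n-1) = aₙ/a₁
r^4 = 21609/9 = 2401
r = 2401^(1/4)
= ±7; taking r > 0 gives r = 7

r = 7


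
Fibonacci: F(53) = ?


Fibonacci sequence: 1, 1, 2, 3, 5, 8, 13, 21, 34, 55, 89, ...
F(53) = 53316291173

F(53) = 53316291173


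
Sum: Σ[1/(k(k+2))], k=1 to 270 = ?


1/(k(k+2)) = (1/2)·(1/k - 1/(k+2)) (partial fractions)
Telescoping: Σ = (1/2)·(1 + 1/2 - 1/271 - 1/272) = 110025/147424

Sum = 110025/147424


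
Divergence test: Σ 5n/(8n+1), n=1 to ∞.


lim(n→∞) 5n/(8n+1) = 5/8 = 5/8  (divide numerator and denominator by n)
lim aₙ = 5/8 ≠ 0 → series DIVERGES

Diverges (lim aₙ = 5/8 ≠ 0)


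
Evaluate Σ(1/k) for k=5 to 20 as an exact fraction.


Σₖ₌5^20 1/k = 1/5 + 1/6 + 1/7 + ... + 1/20
= 23502835/15519504
≈ 1.5144

Sum = 23502835/15519504 ≈ 1.5144


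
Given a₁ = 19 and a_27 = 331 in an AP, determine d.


d = (aₙ - a₁)/(n-1)
= (331 - 19)/(27-1)
= 312/26 = 12

d = 12


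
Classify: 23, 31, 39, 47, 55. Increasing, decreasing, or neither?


Differences: 8, 8, 8, 8
All differences > 0 → strictly INCREASING

Monotonically increasing


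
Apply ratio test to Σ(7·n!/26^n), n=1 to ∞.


aₙ = 7·n!/26^n
a_{n+1}/aₙ = (n+1)!/26^(n+1) × 26^n/n!  (constant 7 cancels)
= (n+1)/26
L = lim(n→∞) (n+1)/26 = ∞
L > 1 → series DIVERGES

Diverges (ratio test: L = ∞ > 1)


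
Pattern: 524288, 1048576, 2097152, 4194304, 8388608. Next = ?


Pattern: powers of 2: 2ⁿ
Terms: 524288, 1048576, 2097152, 4194304, 8388608
Next term = 16777216

Next term = 16777216


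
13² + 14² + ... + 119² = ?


Σₖ₌13^119 k² = Σₖ₌₁^119 k² − Σₖ₌₁^12 k²
= 119·120·239/6 − 12·13·25/6
= 568820 − 650 = 568170

Σk² = 568170


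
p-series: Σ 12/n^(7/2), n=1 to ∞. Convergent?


p-series test: Σ c/n^p converges if p > 1, diverges if p ≤ 1 (constant c > 0 doesn't affect convergence).
p = 7/2
7/2 > 1 → CONVERGES

Converges (p = 7/2 > 1)


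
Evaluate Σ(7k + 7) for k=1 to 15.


Σ(7k+7) = 7·Σk + 7·n
= 7·120 + 7·15
= 840 + 105 = 945

Σ = 945


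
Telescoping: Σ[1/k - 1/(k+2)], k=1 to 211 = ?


Telescoping with gap 2: two head and two tail terms survive.
= (1 + 1/2) - (1/212 + 1/213)
= 3/2 - 1/212 - 1/213 = 67309/45156

Sum = 67309/45156


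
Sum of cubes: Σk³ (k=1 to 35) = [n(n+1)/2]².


n(n+1)/2 = 35×36/2 = 630
Σk³ = 630² = 396900

Σk³ = 396900


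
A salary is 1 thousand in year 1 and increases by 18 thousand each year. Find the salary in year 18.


aₙ = a₁ + (n-1)d
= 1 + (18-1)×18
= 1 + 306
= 307

a_18 = 307


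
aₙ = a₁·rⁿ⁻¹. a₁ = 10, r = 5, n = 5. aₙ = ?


aₙ = a₁·r^(n-1)
= 10×5^4
= 10×625
= 6250

a_5 = 6250


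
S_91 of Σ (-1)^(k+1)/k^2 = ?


S = 1 - 1/4 + 1/9 - 1/16 + 1/25 - 1/36 + 1/49 - 1/64 ± ...
= 0.8225
(Full series converges to +π²/12 ≈ +0.8225)

S_91 = 0.8225


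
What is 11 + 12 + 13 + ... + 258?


Σₖ₌11^258 k = Σₖ₌₁^258 k − Σₖ₌₁^10 k
= 258·259/2 − 10·11/2
= 33411 − 55 = 33356

Σk = 33356


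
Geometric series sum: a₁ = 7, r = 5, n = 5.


Sₙ = 7×(5^5 - 1)/(5 - 1)
= 7×(3125 - 1)/4
= 7×3124/4
= 5467

S_5 = 5467


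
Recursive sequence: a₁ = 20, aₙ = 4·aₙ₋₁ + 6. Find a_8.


Computing step by step:
a_1 = 20
a_2 = 86
a_3 = 350
a_4 = 1406
a_5 = 5630
a_6 = 22526
a_7 = 90110
a_8 = 360446


a_8 = 360446


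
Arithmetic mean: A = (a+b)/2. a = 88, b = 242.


AM = (88 + 242)/2 = 330/2 = 165

AM = 165


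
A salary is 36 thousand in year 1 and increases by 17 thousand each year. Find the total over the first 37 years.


aₙ = 36 + (37-1)×17 = 648
Sₙ = n(a₁+aₙ)/2 = 37×(36+648)/2
= 37×684/2 = 12654

S_37 = 12654


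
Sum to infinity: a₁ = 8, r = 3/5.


S∞ = a₁/(1-r) = 8/(1 - 3/5)
= 8/(2/5)
= 20

S∞ = 20


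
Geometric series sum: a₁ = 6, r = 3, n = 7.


Sₙ = 6×(3^7 - 1)/(3 - 1)
= 6×(2187 - 1)/2
= 6×2186/2
= 6558

S_7 = 6558


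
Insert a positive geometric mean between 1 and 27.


GM = √(1×27) = √27 = 5.1962

GM = 5.1962


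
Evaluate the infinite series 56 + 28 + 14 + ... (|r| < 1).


S∞ = a₁/(1-r) = 56/(1 - 1/2)
= 56/(1/2)
= 112

S∞ = 112


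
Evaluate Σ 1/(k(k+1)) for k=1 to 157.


1/(k(k+1)) = 1/k - 1/(k+1) (partial fractions)
Telescoping: Σ = 1 - 1/158 = 157/158

Sum = 157/158


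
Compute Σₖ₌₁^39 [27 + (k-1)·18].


aₙ = 27 + (39-1)×18 = 711
Sₙ = n(a₁+aₙ)/2 = 39×(27+711)/2
= 39×738/2 = 14391

S_39 = 14391


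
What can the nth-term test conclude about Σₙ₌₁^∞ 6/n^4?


lim(n→∞) 6/n^4 = 0
lim aₙ = 0 → nth-term test is INCONCLUSIVE
(Need other tests; this is actually a convergent p-series with p=4 > 1)

Inconclusive (lim aₙ = 0; need another test)


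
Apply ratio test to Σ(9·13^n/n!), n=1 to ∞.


aₙ = 9·13^n/n!
a_{n+1}/aₙ = 13^(n+1)/(n+1)! × n!/13^n  (constant 9 cancels)
= 13/(n+1)
L = lim(n→∞) 13/(n+1) = 0
L < 1 → series CONVERGES

Converges (ratio test: L = 0 < 1)


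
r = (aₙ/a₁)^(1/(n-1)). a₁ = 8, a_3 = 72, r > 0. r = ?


r^(n-1) = aₙ/a₁
r^2 = 72/8 = 9
r = 9^(1/2)
= ±3; taking r > 0 gives r = 3

r = 3


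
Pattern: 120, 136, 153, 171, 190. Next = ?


Pattern: triangular numbers: n(n+1)/2
Terms: 120, 136, 153, 171, 190
Next term = 210

Next term = 210


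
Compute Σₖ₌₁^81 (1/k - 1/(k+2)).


Telescoping with gap 2: two head and two tail terms survive.
= (1 + 1/2) - (1/82 + 1/83)
= 3/2 - 1/82 - 1/83 = 5022/3403

Sum = 5022/3403


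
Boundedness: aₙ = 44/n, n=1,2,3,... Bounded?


a₁ = 44, a₂ = 44/2, a₃ = 44/3, ...
0 < aₙ ≤ 44 for all n ≥ 1
Lower bound: 0, Upper bound: 44
The sequence IS bounded

Bounded (0 < aₙ ≤ 44)


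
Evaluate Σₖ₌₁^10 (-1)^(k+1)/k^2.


S = 1 - 1/4 + 1/9 - 1/16 + 1/25 - 1/36 + 1/49 - 1/64 ± ...
= 0.818
(Full series converges to +π²/12 ≈ +0.8225)

S_10 = 0.818


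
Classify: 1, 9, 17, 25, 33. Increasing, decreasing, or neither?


Differences: 8, 8, 8, 8
All differences > 0 → strictly INCREASING

Monotonically increasing


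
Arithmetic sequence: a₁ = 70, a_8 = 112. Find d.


d = (aₙ - a₁)/(n-1)
= (112 - 70)/(8-1)
= 42/7 = 6

d = 6


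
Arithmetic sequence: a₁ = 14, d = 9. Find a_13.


aₙ = a₁ + (n-1)d
= 14 + (13-1)×9
= 14 + 108
= 122

a_13 = 122


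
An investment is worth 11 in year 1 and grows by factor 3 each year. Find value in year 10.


aₙ = a₁·r^(n-1)
= 11×3^9
= 11×19683
= 216513

a_10 = 216513


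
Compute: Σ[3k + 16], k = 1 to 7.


Σ(3k+16) = 3·Σk + 16·n
= 3·28 + 16·7
= 84 + 112 = 196

Σ = 196


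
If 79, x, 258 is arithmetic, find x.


AM = (79 + 258)/2 = 337/2 = 168.5

AM = 168.5


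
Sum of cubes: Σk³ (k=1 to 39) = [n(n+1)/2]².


n(n+1)/2 = 39×40/2 = 780
Σk³ = 780² = 608400

Σk³ = 608400


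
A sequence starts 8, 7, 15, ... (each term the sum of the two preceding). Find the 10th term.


Computing iteratively: 8, 7, 15, 22, 37, 59, 96, 155, 251, 406
a_10 = 406

a_10 = 406


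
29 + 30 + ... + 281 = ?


Σₖ₌29^281 k = Σₖ₌₁^281 k − Σₖ₌₁^28 k
= 281·282/2 − 28·29/2
= 39621 − 406 = 39215

Σk = 39215


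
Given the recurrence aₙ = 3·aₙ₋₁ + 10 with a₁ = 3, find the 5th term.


Computing step by step:
a_1 = 3
a_2 = 19
a_3 = 67
a_4 = 211
a_5 = 643


a_5 = 643


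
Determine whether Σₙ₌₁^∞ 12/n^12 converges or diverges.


p-series test: Σ c/n^p converges if p > 1, diverges if p ≤ 1 (constant c > 0 doesn't affect convergence).
p = 12
12 > 1 → CONVERGES

Converges (p = 12 > 1)


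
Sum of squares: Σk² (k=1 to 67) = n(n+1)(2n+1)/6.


n = 67
n(n+1)(2n+1)/6 = 67×68×135/6
= 615060/6 = 102510

Σk² = 102510


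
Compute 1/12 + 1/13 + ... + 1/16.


Σₖ₌12^16 1/k = 1/12 + 1/13 + 1/14 + 1/15 + 1/16
= 2627/7280
≈ 0.3609

Sum = 2627/7280 ≈ 0.3609


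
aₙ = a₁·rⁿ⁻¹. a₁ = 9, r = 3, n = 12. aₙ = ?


aₙ = a₁·r^(n-1)
= 9×3^11
= 9×177147
= 1594323

a_12 = 1594323


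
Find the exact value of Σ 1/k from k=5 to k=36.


Σₖ₌5^36 1/k = 1/5 + 1/6 + 1/7 + ... + 1/36
= 27452767689709/13127595717600
≈ 2.0912

Sum = 27452767689709/13127595717600 ≈ 2.0912


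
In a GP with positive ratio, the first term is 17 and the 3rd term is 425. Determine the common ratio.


r^(n-1) = aₙ/a₁
r^2 = 425/17 = 25
r = 25^(1/2)
= ±5; taking r > 0 gives r = 5

r = 5


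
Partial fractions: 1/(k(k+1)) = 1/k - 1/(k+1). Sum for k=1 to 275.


1/(k(k+1)) = 1/k - 1/(k+1) (partial fractions)
Telescoping: Σ = 1 - 1/276 = 275/276

Sum = 275/276


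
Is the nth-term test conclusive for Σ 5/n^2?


lim(n→∞) 5/n^2 = 0
lim aₙ = 0 → nth-term test is INCONCLUSIVE
(Need other tests; this is actually a convergent p-series with p=2 > 1)

Inconclusive (lim aₙ = 0; need another test)


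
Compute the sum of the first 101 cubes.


n(n+1)/2 = 101×102/2 = 5151
Σk³ = 5151² = 26532801

Σk³ = 26532801


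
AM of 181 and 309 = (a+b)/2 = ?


AM = (181 + 309)/2 = 490/2 = 245

AM = 245


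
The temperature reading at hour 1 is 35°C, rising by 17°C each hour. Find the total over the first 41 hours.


aₙ = 35 + (41-1)×17 = 715
Sₙ = n(a₁+aₙ)/2 = 41×(35+715)/2
= 41×750/2 = 15375

S_41 = 15375


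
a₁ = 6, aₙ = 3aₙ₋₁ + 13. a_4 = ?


Computing step by step:
a_1 = 6
a_2 = 31
a_3 = 106
a_4 = 331


a_4 = 331


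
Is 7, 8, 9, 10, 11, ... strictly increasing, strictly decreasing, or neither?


Differences: 1, 1, 1, 1
All differences > 0 → strictly INCREASING

Monotonically increasing


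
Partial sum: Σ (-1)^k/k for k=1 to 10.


S = -1 + 1/2 - 1/3 + 1/4 - 1/5 + 1/6 - 1/7 + 1/8 ± ...
= -0.6456
(Full series converges to -ln(2) ≈ -0.6931)

S_10 = -0.6456


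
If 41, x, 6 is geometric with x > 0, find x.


GM = √(41×6) = √246 = 15.6844

GM = 15.6844


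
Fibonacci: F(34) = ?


Fibonacci sequence: 1, 1, 2, 3, 5, 8, 13, 21, 34, 55, 89, ...
F(34) = 5702887

F(34) = 5702887


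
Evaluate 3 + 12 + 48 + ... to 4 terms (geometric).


Sₙ = 3×(4^4 - 1)/(4 - 1)
= 3×(256 - 1)/3
= 3×255/3
= 255

S_4 = 255


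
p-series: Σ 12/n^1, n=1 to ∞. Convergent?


p-series test: Σ c/n^p converges if p > 1, diverges if p ≤ 1 (constant c > 0 doesn't affect convergence).
p = 1
1 ≤ 1 → DIVERGES

Diverges (p = 1 ≤ 1)


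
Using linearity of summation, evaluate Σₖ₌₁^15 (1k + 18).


Σ(1k+18) = 1·Σk + 18·n
= 1·120 + 18·15
= 120 + 270 = 390

Σ = 390


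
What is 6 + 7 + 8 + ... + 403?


Σₖ₌6^403 k = Σₖ₌₁^403 k − Σₖ₌₁^5 k
= 403·404/2 − 5·6/2
= 81406 − 15 = 81391

Σk = 81391


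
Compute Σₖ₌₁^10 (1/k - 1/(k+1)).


Telescoping: adjacent terms cancel.
= 1/1 - 1/11
= 1 - 1/11 = 10/11

Sum = 10/11


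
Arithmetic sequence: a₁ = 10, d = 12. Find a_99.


aₙ = a₁ + (n-1)d
= 10 + (99-1)×12
= 10 + 1176
= 1186

a_99 = 1186


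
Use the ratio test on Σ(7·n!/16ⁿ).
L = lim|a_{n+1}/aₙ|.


aₙ = 7·n!/16^n
a_{n+1}/aₙ = (n+1)!/16^(n+1) × 16^n/n!  (constant 7 cancels)
= (n+1)/16
L = lim(n→∞) (n+1)/16 = ∞
L > 1 → series DIVERGES

Diverges (ratio test: L = ∞ > 1)


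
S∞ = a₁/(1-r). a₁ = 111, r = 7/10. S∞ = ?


S∞ = a₁/(1-r) = 111/(1 - 7/10)
= 111/(3/10)
= 370

S∞ = 370


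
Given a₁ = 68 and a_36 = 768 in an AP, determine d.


d = (aₙ - a₁)/(n-1)
= (768 - 68)/(36-1)
= 700/35 = 20

d = 20


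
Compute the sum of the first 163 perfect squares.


n = 163
n(n+1)(2n+1)/6 = 163×164×327/6
= 8741364/6 = 1456894

Σk² = 1456894


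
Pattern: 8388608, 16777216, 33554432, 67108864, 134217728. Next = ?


Pattern: powers of 2: 2ⁿ
Terms: 8388608, 16777216, 33554432, 67108864, 134217728
Next term = 268435456

Next term = 268435456


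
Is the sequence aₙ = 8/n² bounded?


a₁ = 8, a₂ = 8/4, a₃ = 8/9, ...
0 < aₙ ≤ 8 for all n ≥ 1
The sequence IS bounded

Bounded (0 < aₙ ≤ 8)


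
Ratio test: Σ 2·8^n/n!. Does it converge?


aₙ = 2·8^n/n!
a_{n+1}/aₙ = 8^(n+1)/(n+1)! × n!/8^n  (constant 2 cancels)
= 8/(n+1)
L = lim(n→∞) 8/(n+1) = 0
L < 1 → series CONVERGES

Converges (ratio test: L = 0 < 1)


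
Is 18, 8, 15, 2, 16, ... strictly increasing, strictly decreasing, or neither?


Differences: -10, 7, -13, 14
Difference at position 2 is +7 (> 0) but position 1 is -10 (< 0) — sequence both rises and falls
→ NOT monotonic

Not monotonic


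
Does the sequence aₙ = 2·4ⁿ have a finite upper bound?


aₙ = 2·4ⁿ → as n→∞, aₙ→∞ (since base 4 > 1)
No finite upper bound exists
The sequence is UNBOUNDED

Unbounded (aₙ → ∞ as n → ∞)


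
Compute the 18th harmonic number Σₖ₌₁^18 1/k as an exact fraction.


H_18 = 1/1 + 1/2 + 1/3 + ... + 1/18
= 14274301/4084080
≈ 3.4951

H_18 = 14274301/4084080 ≈ 3.4951


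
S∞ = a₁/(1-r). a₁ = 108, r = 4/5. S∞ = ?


S∞ = a₁/(1-r) = 108/(1 - 4/5)
= 108/(1/5)
= 540

S∞ = 540


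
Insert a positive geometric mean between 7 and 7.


GM = √(7×7) = √49 = 7

GM = 7


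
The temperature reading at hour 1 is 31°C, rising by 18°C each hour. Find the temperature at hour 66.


aₙ = a₁ + (n-1)d
= 31 + (66-1)×18
= 31 + 1170
= 1201

a_66 = 1201


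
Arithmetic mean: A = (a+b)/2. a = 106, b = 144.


AM = (106 + 144)/2 = 250/2 = 125

AM = 125


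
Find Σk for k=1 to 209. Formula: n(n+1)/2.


n(n+1)/2 = 209×210/2 = 43890/2 = 21945

Σk = 21945


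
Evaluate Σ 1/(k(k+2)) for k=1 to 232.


1/(k(k+2)) = (1/2)·(1/k - 1/(k+2)) (partial fractions)
Telescoping: Σ = (1/2)·(1 + 1/2 - 1/233 - 1/234) = 20329/27261

Sum = 20329/27261


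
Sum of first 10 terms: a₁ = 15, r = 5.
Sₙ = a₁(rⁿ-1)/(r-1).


Sₙ = 15×(5^10 - 1)/(5 - 1)
= 15×(9765625 - 1)/4
= 15×9765624/4
= 36621090

S_10 = 36621090


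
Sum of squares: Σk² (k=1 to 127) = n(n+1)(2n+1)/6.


n = 127
n(n+1)(2n+1)/6 = 127×128×255/6
= 4145280/6 = 690880

Σk² = 690880


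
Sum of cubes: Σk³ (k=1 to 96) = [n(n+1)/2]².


n(n+1)/2 = 96×97/2 = 4656
Σk³ = 4656² = 21678336

Σk³ = 21678336


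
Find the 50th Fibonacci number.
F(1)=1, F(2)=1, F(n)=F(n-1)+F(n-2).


Fibonacci sequence: 1, 1, 2, 3, 5, 8, 13, 21, 34, 55, 89, ...
F(50) = 12586269025

F(50) = 12586269025


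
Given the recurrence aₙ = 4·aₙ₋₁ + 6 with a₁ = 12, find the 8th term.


Computing step by step:
a_1 = 12
a_2 = 54
a_3 = 222
a_4 = 894
a_5 = 3582
a_6 = 14334
a_7 = 57342
a_8 = 229374


a_8 = 229374


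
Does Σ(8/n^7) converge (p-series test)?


p-series test: Σ c/n^p converges if p > 1, diverges if p ≤ 1 (constant c > 0 doesn't affect convergence).
p = 7
7 > 1 → CONVERGES

Converges (p = 7 > 1)


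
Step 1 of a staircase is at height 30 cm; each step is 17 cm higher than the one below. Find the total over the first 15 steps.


aₙ = 30 + (15-1)×17 = 268
Sₙ = n(a₁+aₙ)/2 = 15×(30+268)/2
= 15×298/2 = 2235

S_15 = 2235


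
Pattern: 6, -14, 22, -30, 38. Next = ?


Pattern: alternating sign, magnitude arithmetic (d=8)
Terms: 6, -14, 22, -30, 38
Next term = -46

Next term = -46


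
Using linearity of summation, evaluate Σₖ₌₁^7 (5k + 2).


Σ(5k+2) = 5·Σk + 2·n
= 5·28 + 2·7
= 140 + 14 = 154

Σ = 154


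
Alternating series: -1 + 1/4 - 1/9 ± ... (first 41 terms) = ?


S = -1 + 1/4 - 1/9 + 1/16 - 1/25 + 1/36 - 1/49 + 1/64 ± ...
= -0.8228
(Full series converges to -π²/12 ≈ -0.8225)

S_41 = -0.8228


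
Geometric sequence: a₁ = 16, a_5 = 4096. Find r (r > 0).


r^(n-1) = aₙ/a₁
r^4 = 4096/16 = 256
r = 256^(1/4)
= ±4; taking r > 0 gives r = 4

r = 4


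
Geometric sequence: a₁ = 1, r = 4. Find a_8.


aₙ = a₁·r^(n-1)
= 1×4^7
= 1×16384
= 16384

a_8 = 16384


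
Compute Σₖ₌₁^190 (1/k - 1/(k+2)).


Telescoping with gap 2: two head and two tail terms survive.
= (1 + 1/2) - (1/191 + 1/192)
= 3/2 - 1/191 - 1/192 = 54625/36672

Sum = 54625/36672


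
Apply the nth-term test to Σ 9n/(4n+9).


lim(n→∞) 9n/(4n+9) = 9/4 = 9/4  (divide numerator and denominator by n)
lim aₙ = 9/4 ≠ 0 → series DIVERGES

Diverges (lim aₙ = 9/4 ≠ 0)


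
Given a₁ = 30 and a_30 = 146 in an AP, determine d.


d = (aₙ - a₁)/(n-1)
= (146 - 30)/(30-1)
= 116/29 = 4

d = 4


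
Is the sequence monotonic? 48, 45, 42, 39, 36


Differences: -3, -3, -3, -3
All differences < 0 → strictly DECREASING

Monotonically decreasing


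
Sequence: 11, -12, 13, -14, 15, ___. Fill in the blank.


Pattern: alternating sign, magnitude arithmetic (d=1)
Terms: 11, -12, 13, -14, 15
Next term = -16

Next term = -16


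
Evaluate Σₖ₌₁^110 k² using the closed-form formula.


n = 110
n(n+1)(2n+1)/6 = 110×111×221/6
= 2698410/6 = 449735

Σk² = 449735


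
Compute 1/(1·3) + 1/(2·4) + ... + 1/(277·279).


1/(k(k+2)) = (1/2)·(1/k - 1/(k+2)) (partial fractions)
Telescoping: Σ = (1/2)·(1 + 1/2 - 1/278 - 1/279) = 57893/77562

Sum = 57893/77562


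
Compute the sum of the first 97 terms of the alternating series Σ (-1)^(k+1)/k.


S = 1 - 1/2 + 1/3 - 1/4 + 1/5 - 1/6 + 1/7 - 1/8 ± ...
= 0.6983
(Full series converges to +ln(2) ≈ +0.6931)

S_97 = 0.6983


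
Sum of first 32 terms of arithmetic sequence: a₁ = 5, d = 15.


aₙ = 5 + (32-1)×15 = 470
Sₙ = n(a₁+aₙ)/2 = 32×(5+470)/2
= 32×475/2 = 7600

S_32 = 7600


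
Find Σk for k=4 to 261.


Σₖ₌4^261 k = Σₖ₌₁^261 k − Σₖ₌₁^3 k
= 261·262/2 − 3·4/2
= 34191 − 6 = 34185

Σk = 34185


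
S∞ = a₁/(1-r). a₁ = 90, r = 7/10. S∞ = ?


S∞ = a₁/(1-r) = 90/(1 - 7/10)
= 90/(3/10)
= 300

S∞ = 300


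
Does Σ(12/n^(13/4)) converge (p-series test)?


p-series test: Σ c/n^p converges if p > 1, diverges if p ≤ 1 (constant c > 0 doesn't affect convergence).
p = 13/4
13/4 > 1 → CONVERGES

Converges (p = 13/4 > 1)


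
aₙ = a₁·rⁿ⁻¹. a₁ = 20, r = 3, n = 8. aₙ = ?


aₙ = a₁·r^(n-1)
= 20×3^7
= 20×2187
= 43740

a_8 = 43740


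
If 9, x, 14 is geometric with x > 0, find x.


GM = √(9×14) = √126 = 11.225

GM = 11.225


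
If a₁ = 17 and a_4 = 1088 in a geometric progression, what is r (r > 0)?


r^(n-1) = aₙ/a₁
r^3 = 1088/17 = 64
r = 64^(1/3)
= 4

r = 4


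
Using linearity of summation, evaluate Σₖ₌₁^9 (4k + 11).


Σ(4k+11) = 4·Σk + 11·n
= 4·45 + 11·9
= 180 + 99 = 279

Σ = 279


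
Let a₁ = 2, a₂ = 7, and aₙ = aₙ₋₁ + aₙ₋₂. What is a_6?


Computing iteratively: 2, 7, 9, 16, 25, 41
a_6 = 41

a_6 = 41


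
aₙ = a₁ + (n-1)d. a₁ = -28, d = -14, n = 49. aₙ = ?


aₙ = a₁ + (n-1)d
= -28 + (49-1)×-14
= -28 - 672
= -700

a_49 = -700


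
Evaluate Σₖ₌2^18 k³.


Σₖ₌2^18 k³ = [18·19/2]² − [1·2/2]²
= 29241 − 1 = 29240

Σk³ = 29240


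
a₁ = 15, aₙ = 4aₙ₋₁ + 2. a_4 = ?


Computing step by step:
a_1 = 15
a_2 = 62
a_3 = 250
a_4 = 1002


a_4 = 1002


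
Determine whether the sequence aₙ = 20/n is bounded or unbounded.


a₁ = 20, a₂ = 20/2, a₃ = 20/3, ...
0 < aₙ ≤ 20 for all n ≥ 1
Lower bound: 0, Upper bound: 20
The sequence IS bounded

Bounded (0 < aₙ ≤ 20)


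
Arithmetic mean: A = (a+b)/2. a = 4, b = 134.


AM = (4 + 134)/2 = 138/2 = 69

AM = 69


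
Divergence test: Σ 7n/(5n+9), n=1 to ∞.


lim(n→∞) 7n/(5n+9) = 7/5 = 7/5  (divide numerator and denominator by n)
lim aₙ = 7/5 ≠ 0 → series DIVERGES

Diverges (lim aₙ = 7/5 ≠ 0)


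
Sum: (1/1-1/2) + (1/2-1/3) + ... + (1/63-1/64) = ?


Telescoping: adjacent terms cancel.
= 1/1 - 1/64
= 1 - 1/64 = 63/64

Sum = 63/64


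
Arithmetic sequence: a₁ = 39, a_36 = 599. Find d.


d = (aₙ - a₁)/(n-1)
= (599 - 39)/(36-1)
= 560/35 = 16

d = 16


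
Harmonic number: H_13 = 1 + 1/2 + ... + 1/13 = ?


H_13 = 1/1 + 1/2 + 1/3 + ... + 1/13
= 1145993/360360
≈ 3.1801

H_13 = 1145993/360360 ≈ 3.1801


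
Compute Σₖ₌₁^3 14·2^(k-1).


Sₙ = 14×(2^3 - 1)/(2 - 1)
= 14×(8 - 1)/1
= 14×7/1
= 98

S_3 = 98


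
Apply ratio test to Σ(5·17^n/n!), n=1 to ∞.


aₙ = 5·17^n/n!
a_{n+1}/aₙ = 17^(n+1)/(n+1)! × n!/17^n  (constant 5 cancels)
= 17/(n+1)
L = lim(n→∞) 17/(n+1) = 0
L < 1 → series CONVERGES

Converges (ratio test: L = 0 < 1)


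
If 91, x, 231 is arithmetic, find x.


AM = (91 + 231)/2 = 322/2 = 161

AM = 161


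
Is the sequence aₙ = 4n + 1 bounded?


aₙ = 4n + 1 → as n→∞, aₙ→∞
No finite upper bound exists
The sequence is UNBOUNDED

Unbounded (aₙ → ∞ as n → ∞)


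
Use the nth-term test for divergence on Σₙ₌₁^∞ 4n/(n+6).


lim(n→∞) 4n/(n+6) = 4/1 = 4  (divide numerator and denominator by n)
lim aₙ = 4 ≠ 0 → series DIVERGES

Diverges (lim aₙ = 4 ≠ 0)


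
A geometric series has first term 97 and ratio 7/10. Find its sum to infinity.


S∞ = a₁/(1-r) = 97/(1 - 7/10)
= 97/(3/10)
= 970/3

S∞ = 970/3


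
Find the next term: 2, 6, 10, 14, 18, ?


Pattern: arithmetic (d=4)
Terms: 2, 6, 10, 14, 18
Next term = 22

Next term = 22


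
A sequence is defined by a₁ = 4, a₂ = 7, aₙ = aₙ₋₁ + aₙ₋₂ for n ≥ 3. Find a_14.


Computing iteratively: 4, 7, 11, 18, 29, 47, 76, 123, 199, 322, 521, 843, ...
a_14 = 2207

a_14 = 2207


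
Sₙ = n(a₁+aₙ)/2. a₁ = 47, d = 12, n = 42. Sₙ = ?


aₙ = 47 + (42-1)×12 = 539
Sₙ = n(a₁+aₙ)/2 = 42×(47+539)/2
= 42×586/2 = 12306

S_42 = 12306


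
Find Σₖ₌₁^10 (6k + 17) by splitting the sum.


Σ(6k+17) = 6·Σk + 17·n
= 6·55 + 17·10
= 330 + 170 = 500

Σ = 500


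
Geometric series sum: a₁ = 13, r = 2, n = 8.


Sₙ = 13×(2^8 - 1)/(2 - 1)
= 13×(256 - 1)/1
= 13×255/1
= 3315

S_8 = 3315


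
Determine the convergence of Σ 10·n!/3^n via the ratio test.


aₙ = 10·n!/3^n
a_{n+1}/aₙ = (n+1)!/3^(n+1) × 3^n/n!  (constant 10 cancels)
= (n+1)/3
L = lim(n→∞) (n+1)/3 = ∞
L > 1 → series DIVERGES

Diverges (ratio test: L = ∞ > 1)


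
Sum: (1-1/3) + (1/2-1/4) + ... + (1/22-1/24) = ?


Telescoping with gap 2: two head and two tail terms survive.
= (1 + 1/2) - (1/23 + 1/24)
= 3/2 - 1/23 - 1/24 = 781/552

Sum = 781/552
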